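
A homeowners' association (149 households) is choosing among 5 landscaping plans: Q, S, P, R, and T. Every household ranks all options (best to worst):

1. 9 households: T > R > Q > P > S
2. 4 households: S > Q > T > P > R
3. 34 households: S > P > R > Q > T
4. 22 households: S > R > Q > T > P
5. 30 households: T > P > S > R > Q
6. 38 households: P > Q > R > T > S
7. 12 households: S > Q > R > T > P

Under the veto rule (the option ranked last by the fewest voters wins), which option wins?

Last-place votes: Q 30, S 47, P 34, R 4, T 34.
R is ranked last by the fewest voters, so R wins.

R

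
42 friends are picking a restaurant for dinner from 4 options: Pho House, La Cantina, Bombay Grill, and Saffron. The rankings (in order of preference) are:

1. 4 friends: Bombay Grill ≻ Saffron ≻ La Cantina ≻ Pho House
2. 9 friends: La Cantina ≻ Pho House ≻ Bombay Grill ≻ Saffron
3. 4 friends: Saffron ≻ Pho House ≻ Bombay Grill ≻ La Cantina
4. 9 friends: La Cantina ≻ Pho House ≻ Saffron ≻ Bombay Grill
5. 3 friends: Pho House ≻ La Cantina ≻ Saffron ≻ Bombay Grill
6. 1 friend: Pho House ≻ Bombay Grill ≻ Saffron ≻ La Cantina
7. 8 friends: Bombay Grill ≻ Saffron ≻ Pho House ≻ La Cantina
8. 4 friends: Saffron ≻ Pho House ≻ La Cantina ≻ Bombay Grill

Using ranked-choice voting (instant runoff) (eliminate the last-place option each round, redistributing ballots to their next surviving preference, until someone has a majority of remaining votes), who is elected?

La Cantina

Round 1: Pho House 4, La Cantina 18, Bombay Grill 12, Saffron 8. Eliminate Pho House.
Round 2: La Cantina 21, Bombay Grill 13, Saffron 8. Eliminate Saffron.
Round 3: La Cantina 25, Bombay Grill 17. La Cantina has a majority.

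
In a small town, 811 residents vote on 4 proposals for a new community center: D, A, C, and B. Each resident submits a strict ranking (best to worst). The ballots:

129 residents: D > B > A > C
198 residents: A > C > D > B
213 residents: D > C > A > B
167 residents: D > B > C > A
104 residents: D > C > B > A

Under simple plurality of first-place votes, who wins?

First-place votes: D 613, A 198, C 0, B 0.
D has the most first-place votes.

D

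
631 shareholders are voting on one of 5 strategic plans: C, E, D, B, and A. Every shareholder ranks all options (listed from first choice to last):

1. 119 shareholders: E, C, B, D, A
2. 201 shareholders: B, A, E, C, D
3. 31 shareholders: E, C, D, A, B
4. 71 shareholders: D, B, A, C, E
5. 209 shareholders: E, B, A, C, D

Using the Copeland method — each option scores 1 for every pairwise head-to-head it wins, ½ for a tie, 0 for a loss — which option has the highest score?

C: beats D; loses to E, B, and A → score 1.
E: beats C, D, B, and A → score 4.
D: loses to C, E, B, and A → score 0.
B: beats C, D, and A; loses to E → score 3.
A: beats C and D; loses to E and B → score 2.
E has the best pairwise record.

E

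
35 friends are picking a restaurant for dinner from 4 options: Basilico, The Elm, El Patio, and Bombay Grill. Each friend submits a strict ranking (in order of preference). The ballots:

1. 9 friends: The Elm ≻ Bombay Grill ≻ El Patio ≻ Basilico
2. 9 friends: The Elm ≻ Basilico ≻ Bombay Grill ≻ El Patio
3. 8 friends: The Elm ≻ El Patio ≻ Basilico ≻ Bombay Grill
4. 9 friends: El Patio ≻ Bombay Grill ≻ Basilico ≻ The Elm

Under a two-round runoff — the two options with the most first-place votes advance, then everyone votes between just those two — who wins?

The Elm

Round 1 first-place votes: Basilico 0, The Elm 26, El Patio 9, Bombay Grill 0.
The Elm and El Patio advance.
Runoff: The Elm is preferred to El Patio by 26 voters; El Patio by 9.
The Elm wins the runoff.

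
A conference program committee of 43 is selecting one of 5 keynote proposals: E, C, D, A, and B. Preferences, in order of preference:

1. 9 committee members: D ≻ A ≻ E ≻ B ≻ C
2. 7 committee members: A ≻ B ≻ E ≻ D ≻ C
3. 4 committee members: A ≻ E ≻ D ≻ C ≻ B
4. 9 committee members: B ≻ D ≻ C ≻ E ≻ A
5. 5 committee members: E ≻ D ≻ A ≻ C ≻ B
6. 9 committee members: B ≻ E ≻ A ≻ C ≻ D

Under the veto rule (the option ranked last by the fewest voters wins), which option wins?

Last-place votes: E 0, C 16, D 9, A 9, B 9.
E is ranked last by the fewest voters, so E wins.

E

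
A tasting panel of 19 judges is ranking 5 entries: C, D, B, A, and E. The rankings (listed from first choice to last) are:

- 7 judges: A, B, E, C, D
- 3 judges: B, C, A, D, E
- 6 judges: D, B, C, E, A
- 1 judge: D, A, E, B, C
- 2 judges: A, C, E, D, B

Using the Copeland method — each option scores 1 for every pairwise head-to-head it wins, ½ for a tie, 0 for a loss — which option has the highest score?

C: beats D and E; loses to B and A → score 2.
D: beats E; loses to C, B, and A → score 1.
B: beats C, D, and E; loses to A → score 3.
A: beats C, D, B, and E → score 4.
E: loses to C, D, B, and A → score 0.
A has the best pairwise record.

A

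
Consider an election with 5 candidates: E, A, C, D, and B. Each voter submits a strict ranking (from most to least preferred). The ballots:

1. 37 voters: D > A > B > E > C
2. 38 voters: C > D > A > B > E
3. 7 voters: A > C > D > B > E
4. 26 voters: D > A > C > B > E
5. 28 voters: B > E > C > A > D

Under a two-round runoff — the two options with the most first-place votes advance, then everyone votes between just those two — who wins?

C

Round 1 first-place votes: E 0, A 7, C 38, D 63, B 28.
D and C advance.
Runoff: D is preferred to C by 63 voters; C by 73.
C wins the runoff.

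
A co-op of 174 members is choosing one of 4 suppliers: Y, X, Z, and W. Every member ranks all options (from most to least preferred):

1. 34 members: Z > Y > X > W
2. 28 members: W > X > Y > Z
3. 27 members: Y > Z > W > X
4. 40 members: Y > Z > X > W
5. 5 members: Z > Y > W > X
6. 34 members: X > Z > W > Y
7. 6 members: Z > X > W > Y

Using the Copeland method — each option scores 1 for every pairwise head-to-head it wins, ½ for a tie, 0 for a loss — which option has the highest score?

Y

Y: beats X, Z, and W → score 3.
X: beats W; loses to Y and Z → score 1.
Z: beats X and W; loses to Y → score 2.
W: loses to Y, X, and Z → score 0.
Y has the best pairwise record.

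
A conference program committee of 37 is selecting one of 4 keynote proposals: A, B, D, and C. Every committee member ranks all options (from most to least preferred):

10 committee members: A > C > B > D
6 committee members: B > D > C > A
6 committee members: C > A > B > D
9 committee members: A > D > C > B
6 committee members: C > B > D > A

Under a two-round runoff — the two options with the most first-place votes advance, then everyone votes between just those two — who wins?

Round 1 first-place votes: A 19, B 6, D 0, C 12.
A and C advance.
Runoff: A is preferred to C by 19 voters; C by 18.
A wins the runoff.

A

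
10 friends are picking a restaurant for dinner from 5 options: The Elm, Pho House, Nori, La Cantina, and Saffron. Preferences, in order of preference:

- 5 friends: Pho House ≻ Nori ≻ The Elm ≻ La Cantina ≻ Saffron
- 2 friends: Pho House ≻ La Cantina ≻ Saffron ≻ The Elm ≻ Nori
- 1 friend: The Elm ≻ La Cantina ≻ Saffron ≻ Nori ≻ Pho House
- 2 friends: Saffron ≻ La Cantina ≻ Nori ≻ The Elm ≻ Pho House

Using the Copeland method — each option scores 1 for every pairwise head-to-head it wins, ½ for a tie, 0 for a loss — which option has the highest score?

The Elm: beats La Cantina and Saffron; loses to Pho House and Nori → score 2.
Pho House: beats The Elm, Nori, La Cantina, and Saffron → score 4.
Nori: beats The Elm; ties La Cantina and Saffron; loses to Pho House → score 2.
La Cantina: beats Saffron; ties Nori; loses to The Elm and Pho House → score 1.5.
Saffron: ties Nori; loses to The Elm, Pho House, and La Cantina → score 0.5.
Pho House has the best pairwise record.

Pho House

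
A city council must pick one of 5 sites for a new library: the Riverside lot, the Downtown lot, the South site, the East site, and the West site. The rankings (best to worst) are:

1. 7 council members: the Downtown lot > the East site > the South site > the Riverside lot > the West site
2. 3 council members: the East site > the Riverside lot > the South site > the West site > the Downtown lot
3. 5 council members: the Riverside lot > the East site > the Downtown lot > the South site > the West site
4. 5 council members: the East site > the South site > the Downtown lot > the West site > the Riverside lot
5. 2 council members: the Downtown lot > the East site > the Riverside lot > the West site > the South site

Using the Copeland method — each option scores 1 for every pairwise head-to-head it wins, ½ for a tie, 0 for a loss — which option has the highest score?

the East site

the Riverside lot: beats the West site; loses to the Downtown lot, the South site, and the East site → score 1.
the Downtown lot: beats the Riverside lot, the South site, and the West site; loses to the East site → score 3.
the South site: beats the Riverside lot and the West site; loses to the Downtown lot and the East site → score 2.
the East site: beats the Riverside lot, the Downtown lot, the South site, and the West site → score 4.
the West site: loses to the Riverside lot, the Downtown lot, the South site, and the East site → score 0.
the East site has the best pairwise record.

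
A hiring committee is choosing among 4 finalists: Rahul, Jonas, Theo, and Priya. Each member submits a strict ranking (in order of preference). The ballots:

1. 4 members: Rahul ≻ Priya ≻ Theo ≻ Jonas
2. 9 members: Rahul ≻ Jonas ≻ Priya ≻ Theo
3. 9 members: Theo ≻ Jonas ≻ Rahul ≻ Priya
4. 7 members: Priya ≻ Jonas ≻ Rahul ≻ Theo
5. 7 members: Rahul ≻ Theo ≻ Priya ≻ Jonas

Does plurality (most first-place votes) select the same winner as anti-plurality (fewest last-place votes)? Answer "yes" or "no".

Plurality — first-place votes: Rahul 20, Jonas 0, Theo 9, Priya 7. Winner: Rahul.
Anti-plurality — last-place votes: Rahul 0, Jonas 11, Theo 16, Priya 9. Winner: Rahul.
The two methods agree.

yes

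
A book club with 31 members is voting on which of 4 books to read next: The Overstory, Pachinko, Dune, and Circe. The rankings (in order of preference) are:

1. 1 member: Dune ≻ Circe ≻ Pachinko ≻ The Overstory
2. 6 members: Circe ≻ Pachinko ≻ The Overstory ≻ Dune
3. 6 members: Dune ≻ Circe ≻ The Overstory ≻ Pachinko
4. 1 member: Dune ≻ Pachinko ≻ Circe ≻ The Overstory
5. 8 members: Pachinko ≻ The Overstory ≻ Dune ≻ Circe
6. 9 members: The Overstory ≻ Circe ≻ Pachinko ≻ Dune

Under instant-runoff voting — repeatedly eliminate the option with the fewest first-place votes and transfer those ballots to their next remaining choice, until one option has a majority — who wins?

Round 1: The Overstory 9, Pachinko 8, Dune 8, Circe 6. Eliminate Circe.
Round 2: The Overstory 9, Pachinko 14, Dune 8. Eliminate Dune.
Round 3: The Overstory 15, Pachinko 16. Pachinko has a majority.

Pachinko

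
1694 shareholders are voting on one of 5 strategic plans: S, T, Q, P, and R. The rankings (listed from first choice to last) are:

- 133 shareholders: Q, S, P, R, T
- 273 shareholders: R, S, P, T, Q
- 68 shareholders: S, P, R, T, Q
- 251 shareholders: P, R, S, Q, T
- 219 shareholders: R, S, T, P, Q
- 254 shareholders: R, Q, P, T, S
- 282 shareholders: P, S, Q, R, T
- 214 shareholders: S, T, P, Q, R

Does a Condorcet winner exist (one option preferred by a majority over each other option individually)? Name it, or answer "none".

Checking pairwise contests:
R beats S 997–697.
S beats T 1440–254.
S beats Q 1307–387.
S beats P 907–787.
P beats R 948–746.
Every option loses at least one head-to-head, so there is no Condorcet winner.

none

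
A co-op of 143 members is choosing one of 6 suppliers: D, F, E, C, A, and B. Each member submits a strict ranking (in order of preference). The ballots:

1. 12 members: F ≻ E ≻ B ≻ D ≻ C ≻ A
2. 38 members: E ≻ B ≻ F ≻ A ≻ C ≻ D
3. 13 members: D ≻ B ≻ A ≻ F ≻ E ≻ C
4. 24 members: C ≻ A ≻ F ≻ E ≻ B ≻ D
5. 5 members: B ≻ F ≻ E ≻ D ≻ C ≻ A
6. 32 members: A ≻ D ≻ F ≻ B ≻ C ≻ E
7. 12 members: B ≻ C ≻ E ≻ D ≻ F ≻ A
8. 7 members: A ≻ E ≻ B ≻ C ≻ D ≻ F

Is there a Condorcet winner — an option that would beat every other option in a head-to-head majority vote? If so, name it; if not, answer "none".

Checking pairwise contests:
F beats D 79–64.
A beats F 76–67.
F beats E 86–57.
F beats C 100–43.
B beats A 80–63.
E beats B 81–62.
Every option loses at least one head-to-head, so there is no Condorcet winner.

none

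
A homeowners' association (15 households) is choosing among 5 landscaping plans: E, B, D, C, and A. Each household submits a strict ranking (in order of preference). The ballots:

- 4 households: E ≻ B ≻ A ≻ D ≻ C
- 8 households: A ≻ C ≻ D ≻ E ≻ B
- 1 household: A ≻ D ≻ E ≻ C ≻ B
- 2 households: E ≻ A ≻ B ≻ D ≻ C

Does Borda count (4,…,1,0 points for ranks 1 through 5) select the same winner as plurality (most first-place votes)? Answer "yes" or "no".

Borda — scores: E 34, B 16, D 25, C 25, A 50. Winner: A.
Plurality — first-place votes: E 6, B 0, D 0, C 0, A 9. Winner: A.
The two methods agree.

yes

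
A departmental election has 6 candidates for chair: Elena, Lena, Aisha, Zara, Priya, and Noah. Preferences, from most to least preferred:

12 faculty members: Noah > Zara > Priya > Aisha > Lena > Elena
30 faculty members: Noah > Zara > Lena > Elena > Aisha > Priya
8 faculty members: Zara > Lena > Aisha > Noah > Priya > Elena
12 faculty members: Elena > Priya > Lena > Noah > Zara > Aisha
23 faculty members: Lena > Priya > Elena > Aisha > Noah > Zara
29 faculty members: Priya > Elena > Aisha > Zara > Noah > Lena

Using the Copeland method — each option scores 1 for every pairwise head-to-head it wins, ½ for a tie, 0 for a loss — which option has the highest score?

Elena: beats Aisha, Zara, and Noah; loses to Lena and Priya → score 3.
Lena: beats Elena, Aisha, and Priya; loses to Zara and Noah → score 3.
Aisha: beats Noah; loses to Elena, Lena, Zara, and Priya → score 1.
Zara: beats Lena and Aisha; loses to Elena, Priya, and Noah → score 2.
Priya: beats Elena, Aisha, Zara, and Noah; loses to Lena → score 4.
Noah: beats Lena and Zara; loses to Elena, Aisha, and Priya → score 2.
Priya has the best pairwise record.

Priya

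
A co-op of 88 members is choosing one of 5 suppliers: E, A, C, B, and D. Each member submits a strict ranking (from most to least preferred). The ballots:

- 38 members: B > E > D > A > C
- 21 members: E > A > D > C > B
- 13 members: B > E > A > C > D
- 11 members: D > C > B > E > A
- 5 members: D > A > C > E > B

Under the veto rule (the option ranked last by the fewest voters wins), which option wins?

E

Last-place votes: E 0, A 11, C 38, B 26, D 13.
E is ranked last by the fewest voters, so E wins.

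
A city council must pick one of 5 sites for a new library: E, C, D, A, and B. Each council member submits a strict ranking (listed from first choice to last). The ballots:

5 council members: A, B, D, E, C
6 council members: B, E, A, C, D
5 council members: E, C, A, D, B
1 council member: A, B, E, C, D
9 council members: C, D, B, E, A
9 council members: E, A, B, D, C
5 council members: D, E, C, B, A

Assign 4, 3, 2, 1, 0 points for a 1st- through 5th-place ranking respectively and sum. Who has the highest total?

E: 5·1 + 6·3 + 5·4 + 1·2 + 9·1 + 9·4 + 5·3 = 105
C: 5·0 + 6·1 + 5·3 + 1·1 + 9·4 + 9·0 + 5·2 = 68
D: 5·2 + 6·0 + 5·1 + 1·0 + 9·3 + 9·1 + 5·4 = 71
A: 5·4 + 6·2 + 5·2 + 1·4 + 9·0 + 9·3 + 5·0 = 73
B: 5·3 + 6·4 + 5·0 + 1·3 + 9·2 + 9·2 + 5·1 = 83
E has the highest Borda score (105).

E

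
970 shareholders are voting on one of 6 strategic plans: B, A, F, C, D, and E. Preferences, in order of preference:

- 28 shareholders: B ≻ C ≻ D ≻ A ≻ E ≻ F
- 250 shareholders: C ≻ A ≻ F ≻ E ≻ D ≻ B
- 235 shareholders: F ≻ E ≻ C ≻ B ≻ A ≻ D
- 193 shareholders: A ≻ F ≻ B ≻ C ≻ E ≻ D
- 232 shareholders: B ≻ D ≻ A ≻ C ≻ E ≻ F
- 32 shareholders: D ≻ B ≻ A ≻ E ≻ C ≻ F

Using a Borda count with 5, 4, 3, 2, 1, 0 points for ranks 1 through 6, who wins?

B: 28·5 + 250·0 + 235·2 + 193·3 + 232·5 + 32·4 = 2477
A: 28·2 + 250·4 + 235·1 + 193·5 + 232·3 + 32·3 = 3048
F: 28·0 + 250·3 + 235·5 + 193·4 + 232·0 + 32·0 = 2697
C: 28·4 + 250·5 + 235·3 + 193·2 + 232·2 + 32·1 = 2949
D: 28·3 + 250·1 + 235·0 + 193·0 + 232·4 + 32·5 = 1422
E: 28·1 + 250·2 + 235·4 + 193·1 + 232·1 + 32·2 = 1957
A has the highest Borda score (3048).

A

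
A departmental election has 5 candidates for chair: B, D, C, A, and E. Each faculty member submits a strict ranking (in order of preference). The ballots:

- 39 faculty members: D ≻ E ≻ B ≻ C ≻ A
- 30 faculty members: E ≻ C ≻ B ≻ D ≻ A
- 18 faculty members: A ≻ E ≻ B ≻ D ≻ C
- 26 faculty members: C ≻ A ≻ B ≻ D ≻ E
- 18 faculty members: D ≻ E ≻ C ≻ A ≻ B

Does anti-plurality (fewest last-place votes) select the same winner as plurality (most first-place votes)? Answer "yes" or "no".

Anti-plurality — last-place votes: B 18, D 0, C 18, A 69, E 26. Winner: D.
Plurality — first-place votes: B 0, D 57, C 26, A 18, E 30. Winner: D.
The two methods agree.

yes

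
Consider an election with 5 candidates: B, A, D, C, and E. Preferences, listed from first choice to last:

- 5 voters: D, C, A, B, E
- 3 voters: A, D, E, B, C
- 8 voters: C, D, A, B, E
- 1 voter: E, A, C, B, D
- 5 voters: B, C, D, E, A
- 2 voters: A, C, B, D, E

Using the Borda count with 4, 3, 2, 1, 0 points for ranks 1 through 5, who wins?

B: 5·1 + 3·1 + 8·1 + 1·1 + 5·4 + 2·2 = 41
A: 5·2 + 3·4 + 8·2 + 1·3 + 5·0 + 2·4 = 49
D: 5·4 + 3·3 + 8·3 + 1·0 + 5·2 + 2·1 = 65
C: 5·3 + 3·0 + 8·4 + 1·2 + 5·3 + 2·3 = 70
E: 5·0 + 3·2 + 8·0 + 1·4 + 5·1 + 2·0 = 15
C has the highest Borda score (70).

C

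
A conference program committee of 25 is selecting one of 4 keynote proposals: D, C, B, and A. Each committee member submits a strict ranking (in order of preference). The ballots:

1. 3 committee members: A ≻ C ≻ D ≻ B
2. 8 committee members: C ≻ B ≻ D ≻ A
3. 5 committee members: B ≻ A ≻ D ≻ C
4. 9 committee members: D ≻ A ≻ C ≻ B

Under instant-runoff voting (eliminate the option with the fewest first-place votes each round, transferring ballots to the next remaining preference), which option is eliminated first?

Round 1: D 9, C 8, B 5, A 3. Eliminate A.

A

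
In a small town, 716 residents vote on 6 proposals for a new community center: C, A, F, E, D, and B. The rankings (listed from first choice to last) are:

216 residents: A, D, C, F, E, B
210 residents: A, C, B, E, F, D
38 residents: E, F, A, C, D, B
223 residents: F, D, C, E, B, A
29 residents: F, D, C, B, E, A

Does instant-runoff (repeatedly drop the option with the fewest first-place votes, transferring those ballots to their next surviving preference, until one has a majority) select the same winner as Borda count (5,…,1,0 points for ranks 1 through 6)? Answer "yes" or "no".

no

Instant-runoff — R1 C 0, A 426, F 252, E 38, D 0, B 0 (A winner). Winner: A.
Borda — scores: C 2320, A 2244, F 2054, E 1301, D 1910, B 911. Winner: C.
The two methods disagree.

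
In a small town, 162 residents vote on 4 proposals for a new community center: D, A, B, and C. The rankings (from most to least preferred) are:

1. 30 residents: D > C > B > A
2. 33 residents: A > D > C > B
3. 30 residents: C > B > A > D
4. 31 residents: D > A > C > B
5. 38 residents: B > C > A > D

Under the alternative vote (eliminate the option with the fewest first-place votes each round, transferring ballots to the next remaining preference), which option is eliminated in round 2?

Round 1: D 61, A 33, B 38, C 30. Eliminate C.
Round 2: D 61, A 33, B 68. Eliminate A.

A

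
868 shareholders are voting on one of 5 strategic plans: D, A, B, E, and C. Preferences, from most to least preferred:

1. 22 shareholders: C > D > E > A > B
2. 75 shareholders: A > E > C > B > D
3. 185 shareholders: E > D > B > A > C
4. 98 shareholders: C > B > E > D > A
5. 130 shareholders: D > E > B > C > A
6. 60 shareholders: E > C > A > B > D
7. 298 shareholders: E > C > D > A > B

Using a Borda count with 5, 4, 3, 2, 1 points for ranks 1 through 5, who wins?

D: 22·4 + 75·1 + 185·4 + 98·2 + 130·5 + 60·1 + 298·3 = 2703
A: 22·2 + 75·5 + 185·2 + 98·1 + 130·1 + 60·3 + 298·2 = 1793
B: 22·1 + 75·2 + 185·3 + 98·4 + 130·3 + 60·2 + 298·1 = 1927
E: 22·3 + 75·4 + 185·5 + 98·3 + 130·4 + 60·5 + 298·5 = 3895
C: 22·5 + 75·3 + 185·1 + 98·5 + 130·2 + 60·4 + 298·4 = 2702
E has the highest Borda score (3895).

E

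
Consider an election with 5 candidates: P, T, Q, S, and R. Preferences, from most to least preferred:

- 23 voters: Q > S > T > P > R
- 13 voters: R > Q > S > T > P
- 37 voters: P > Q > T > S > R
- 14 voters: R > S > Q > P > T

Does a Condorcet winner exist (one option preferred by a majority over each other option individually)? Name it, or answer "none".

Q

Q vs P: 50–37 for Q.
Q vs T: 87–0 for Q.
Q vs S: 73–14 for Q.
Q vs R: 60–27 for Q.
Q beats every other option head-to-head.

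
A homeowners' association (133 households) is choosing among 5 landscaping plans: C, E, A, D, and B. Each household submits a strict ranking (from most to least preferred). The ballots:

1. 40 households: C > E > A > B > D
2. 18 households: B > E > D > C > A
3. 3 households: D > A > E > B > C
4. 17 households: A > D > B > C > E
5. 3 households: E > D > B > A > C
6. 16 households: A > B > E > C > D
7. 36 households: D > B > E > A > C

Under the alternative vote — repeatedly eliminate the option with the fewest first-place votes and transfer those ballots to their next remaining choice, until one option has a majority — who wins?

D

Round 1: C 40, E 3, A 33, D 39, B 18. Eliminate E.
Round 2: C 40, A 33, D 42, B 18. Eliminate B.
Round 3: C 40, A 33, D 60. Eliminate A.
Round 4: C 56, D 77. D has a majority.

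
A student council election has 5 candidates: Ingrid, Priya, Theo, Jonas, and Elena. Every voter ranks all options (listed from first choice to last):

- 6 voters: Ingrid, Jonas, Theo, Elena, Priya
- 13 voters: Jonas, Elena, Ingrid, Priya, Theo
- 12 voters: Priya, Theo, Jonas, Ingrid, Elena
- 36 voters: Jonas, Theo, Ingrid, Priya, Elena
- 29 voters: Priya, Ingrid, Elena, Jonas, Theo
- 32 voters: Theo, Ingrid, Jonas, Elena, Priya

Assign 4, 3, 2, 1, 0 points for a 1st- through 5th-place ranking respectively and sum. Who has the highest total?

Ingrid: 6·4 + 13·2 + 12·1 + 36·2 + 29·3 + 32·3 = 317
Priya: 6·0 + 13·1 + 12·4 + 36·1 + 29·4 + 32·0 = 213
Theo: 6·2 + 13·0 + 12·3 + 36·3 + 29·0 + 32·4 = 284
Jonas: 6·3 + 13·4 + 12·2 + 36·4 + 29·1 + 32·2 = 331
Elena: 6·1 + 13·3 + 12·0 + 36·0 + 29·2 + 32·1 = 135
Jonas has the highest Borda score (331).

Jonas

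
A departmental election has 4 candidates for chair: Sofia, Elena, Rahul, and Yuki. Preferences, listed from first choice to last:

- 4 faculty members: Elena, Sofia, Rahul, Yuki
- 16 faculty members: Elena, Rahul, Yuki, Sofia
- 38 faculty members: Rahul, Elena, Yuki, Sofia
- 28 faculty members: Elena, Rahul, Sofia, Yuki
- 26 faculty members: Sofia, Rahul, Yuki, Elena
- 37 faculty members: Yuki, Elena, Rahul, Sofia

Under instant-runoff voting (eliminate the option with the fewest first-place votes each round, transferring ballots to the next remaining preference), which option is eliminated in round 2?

Yuki

Round 1: Sofia 26, Elena 48, Rahul 38, Yuki 37. Eliminate Sofia.
Round 2: Elena 48, Rahul 64, Yuki 37. Eliminate Yuki.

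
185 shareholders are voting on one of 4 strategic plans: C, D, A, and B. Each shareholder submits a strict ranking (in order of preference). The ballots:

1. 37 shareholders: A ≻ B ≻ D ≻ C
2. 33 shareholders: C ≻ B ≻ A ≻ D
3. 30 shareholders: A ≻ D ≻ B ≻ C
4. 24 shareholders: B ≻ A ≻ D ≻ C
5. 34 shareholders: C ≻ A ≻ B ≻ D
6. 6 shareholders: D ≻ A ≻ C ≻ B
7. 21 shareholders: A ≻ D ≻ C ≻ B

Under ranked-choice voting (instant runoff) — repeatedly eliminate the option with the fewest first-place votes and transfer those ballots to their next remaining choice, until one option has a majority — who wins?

Round 1: C 67, D 6, A 88, B 24. Eliminate D.
Round 2: C 67, A 94, B 24. A has a majority.

A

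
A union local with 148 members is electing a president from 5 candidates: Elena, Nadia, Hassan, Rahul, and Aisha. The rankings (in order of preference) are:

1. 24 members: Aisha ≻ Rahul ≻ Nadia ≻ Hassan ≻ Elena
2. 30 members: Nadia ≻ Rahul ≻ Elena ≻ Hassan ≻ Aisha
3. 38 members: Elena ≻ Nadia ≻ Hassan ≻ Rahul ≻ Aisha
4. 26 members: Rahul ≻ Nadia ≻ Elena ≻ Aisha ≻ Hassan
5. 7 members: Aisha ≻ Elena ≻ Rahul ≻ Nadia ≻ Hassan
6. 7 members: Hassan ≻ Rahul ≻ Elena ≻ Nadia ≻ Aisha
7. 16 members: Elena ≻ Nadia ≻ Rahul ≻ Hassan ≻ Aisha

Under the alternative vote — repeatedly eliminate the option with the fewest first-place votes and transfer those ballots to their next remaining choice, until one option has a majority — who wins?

Rahul

Round 1: Elena 54, Nadia 30, Hassan 7, Rahul 26, Aisha 31. Eliminate Hassan.
Round 2: Elena 54, Nadia 30, Rahul 33, Aisha 31. Eliminate Nadia.
Round 3: Elena 54, Rahul 63, Aisha 31. Eliminate Aisha.
Round 4: Elena 61, Rahul 87. Rahul has a majority.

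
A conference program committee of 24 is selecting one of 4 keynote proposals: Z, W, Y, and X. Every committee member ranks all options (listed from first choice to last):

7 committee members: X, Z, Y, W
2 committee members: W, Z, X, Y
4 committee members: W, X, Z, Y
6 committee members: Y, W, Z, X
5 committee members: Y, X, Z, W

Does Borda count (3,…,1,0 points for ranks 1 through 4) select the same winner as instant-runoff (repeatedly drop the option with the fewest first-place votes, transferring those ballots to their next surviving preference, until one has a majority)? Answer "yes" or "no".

Borda — scores: Z 33, W 30, Y 40, X 41. Winner: X.
Instant-runoff — R1 Z 0, W 6, Y 11, X 7 (Z out); R2 W 6, Y 11, X 7 (W out); R3 Y 11, X 13 (X winner). Winner: X.
The two methods agree.

yes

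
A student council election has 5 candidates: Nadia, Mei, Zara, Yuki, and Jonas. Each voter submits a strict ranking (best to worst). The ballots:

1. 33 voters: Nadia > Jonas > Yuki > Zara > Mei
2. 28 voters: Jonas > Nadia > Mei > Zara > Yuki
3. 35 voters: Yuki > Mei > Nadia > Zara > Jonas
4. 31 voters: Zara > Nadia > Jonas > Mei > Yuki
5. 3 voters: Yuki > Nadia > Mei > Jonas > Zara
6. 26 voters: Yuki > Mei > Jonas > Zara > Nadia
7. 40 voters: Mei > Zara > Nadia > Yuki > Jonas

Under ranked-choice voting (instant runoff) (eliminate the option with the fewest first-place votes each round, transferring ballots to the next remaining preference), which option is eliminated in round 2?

Round 1: Nadia 33, Mei 40, Zara 31, Yuki 64, Jonas 28. Eliminate Jonas.
Round 2: Nadia 61, Mei 40, Zara 31, Yuki 64. Eliminate Zara.

Zara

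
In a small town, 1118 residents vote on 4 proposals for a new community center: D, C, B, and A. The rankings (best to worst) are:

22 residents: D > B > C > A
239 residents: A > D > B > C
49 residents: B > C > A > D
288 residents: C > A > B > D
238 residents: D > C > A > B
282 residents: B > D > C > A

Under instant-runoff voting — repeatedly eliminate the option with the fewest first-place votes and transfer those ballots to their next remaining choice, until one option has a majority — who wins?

Round 1: D 260, C 288, B 331, A 239. Eliminate A.
Round 2: D 499, C 288, B 331. Eliminate C.
Round 3: D 499, B 619. B has a majority.

B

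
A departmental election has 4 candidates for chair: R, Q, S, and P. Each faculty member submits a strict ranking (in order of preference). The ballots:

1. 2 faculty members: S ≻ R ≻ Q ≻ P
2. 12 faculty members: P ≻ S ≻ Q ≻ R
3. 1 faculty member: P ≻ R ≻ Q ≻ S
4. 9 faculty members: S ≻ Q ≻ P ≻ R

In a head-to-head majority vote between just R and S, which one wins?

S

Voters preferring R to S: 1; preferring S to R: 23.
S wins the head-to-head.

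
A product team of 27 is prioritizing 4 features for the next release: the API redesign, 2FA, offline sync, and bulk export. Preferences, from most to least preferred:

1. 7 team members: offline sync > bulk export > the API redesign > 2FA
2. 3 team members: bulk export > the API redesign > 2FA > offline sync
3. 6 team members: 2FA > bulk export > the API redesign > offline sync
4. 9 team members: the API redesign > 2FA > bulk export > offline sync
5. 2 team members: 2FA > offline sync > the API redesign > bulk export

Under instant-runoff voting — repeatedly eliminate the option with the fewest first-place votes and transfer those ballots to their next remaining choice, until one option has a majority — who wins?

Round 1: the API redesign 9, 2FA 8, offline sync 7, bulk export 3. Eliminate bulk export.
Round 2: the API redesign 12, 2FA 8, offline sync 7. Eliminate offline sync.
Round 3: the API redesign 19, 2FA 8. The API redesign has a majority.

the API redesign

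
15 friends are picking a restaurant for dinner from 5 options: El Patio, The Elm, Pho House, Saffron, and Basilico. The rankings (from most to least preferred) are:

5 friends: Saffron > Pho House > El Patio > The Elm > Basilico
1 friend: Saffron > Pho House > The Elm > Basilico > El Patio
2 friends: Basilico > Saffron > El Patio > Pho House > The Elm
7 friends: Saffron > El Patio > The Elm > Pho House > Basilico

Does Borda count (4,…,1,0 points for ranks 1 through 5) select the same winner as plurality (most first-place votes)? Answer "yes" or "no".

Borda — scores: El Patio 35, The Elm 21, Pho House 27, Saffron 58, Basilico 9. Winner: Saffron.
Plurality — first-place votes: El Patio 0, The Elm 0, Pho House 0, Saffron 13, Basilico 2. Winner: Saffron.
The two methods agree.

yes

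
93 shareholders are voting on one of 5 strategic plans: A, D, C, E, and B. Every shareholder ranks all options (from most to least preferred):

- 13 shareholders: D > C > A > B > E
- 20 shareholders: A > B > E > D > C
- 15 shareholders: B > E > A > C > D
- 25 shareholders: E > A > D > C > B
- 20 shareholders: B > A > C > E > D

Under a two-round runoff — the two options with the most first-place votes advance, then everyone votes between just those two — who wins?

B

Round 1 first-place votes: A 20, D 13, C 0, E 25, B 35.
B and E advance.
Runoff: B is preferred to E by 68 voters; E by 25.
B wins the runoff.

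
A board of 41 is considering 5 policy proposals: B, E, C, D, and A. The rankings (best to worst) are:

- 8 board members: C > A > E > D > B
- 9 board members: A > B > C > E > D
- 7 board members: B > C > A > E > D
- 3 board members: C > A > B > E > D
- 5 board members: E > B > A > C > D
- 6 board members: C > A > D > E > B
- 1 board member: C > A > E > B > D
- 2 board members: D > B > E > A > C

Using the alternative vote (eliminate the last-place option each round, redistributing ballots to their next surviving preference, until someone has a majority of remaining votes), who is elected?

Round 1: B 7, E 5, C 18, D 2, A 9. Eliminate D.
Round 2: B 9, E 5, C 18, A 9. Eliminate E.
Round 3: B 14, C 18, A 9. Eliminate A.
Round 4: B 23, C 18. B has a majority.

B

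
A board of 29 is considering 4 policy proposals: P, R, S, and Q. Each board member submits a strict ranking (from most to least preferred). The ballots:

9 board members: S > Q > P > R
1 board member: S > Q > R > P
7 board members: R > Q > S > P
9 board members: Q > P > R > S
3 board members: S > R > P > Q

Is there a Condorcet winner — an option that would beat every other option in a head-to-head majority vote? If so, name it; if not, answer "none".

Q vs P: 26–3 for Q.
Q vs R: 19–10 for Q.
Q vs S: 16–13 for Q.
Q beats every other option head-to-head.

Q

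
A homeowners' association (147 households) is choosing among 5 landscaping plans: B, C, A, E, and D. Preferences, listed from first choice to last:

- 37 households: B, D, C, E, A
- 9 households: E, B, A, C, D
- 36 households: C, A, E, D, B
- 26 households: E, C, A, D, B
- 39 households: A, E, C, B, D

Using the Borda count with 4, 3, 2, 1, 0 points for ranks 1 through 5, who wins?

C

B: 37·4 + 9·3 + 36·0 + 26·0 + 39·1 = 214
C: 37·2 + 9·1 + 36·4 + 26·3 + 39·2 = 383
A: 37·0 + 9·2 + 36·3 + 26·2 + 39·4 = 334
E: 37·1 + 9·4 + 36·2 + 26·4 + 39·3 = 366
D: 37·3 + 9·0 + 36·1 + 26·1 + 39·0 = 173
C has the highest Borda score (383).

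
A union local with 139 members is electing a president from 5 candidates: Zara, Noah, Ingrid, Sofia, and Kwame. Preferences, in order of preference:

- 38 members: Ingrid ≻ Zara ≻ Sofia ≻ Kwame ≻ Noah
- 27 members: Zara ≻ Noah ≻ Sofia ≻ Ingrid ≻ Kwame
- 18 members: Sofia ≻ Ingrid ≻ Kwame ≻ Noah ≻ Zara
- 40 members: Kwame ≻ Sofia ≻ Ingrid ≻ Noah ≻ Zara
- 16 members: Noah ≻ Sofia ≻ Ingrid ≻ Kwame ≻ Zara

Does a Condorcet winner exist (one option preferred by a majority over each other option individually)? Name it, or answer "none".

Sofia

Sofia vs Zara: 74–65 for Sofia.
Sofia vs Noah: 96–43 for Sofia.
Sofia vs Ingrid: 101–38 for Sofia.
Sofia vs Kwame: 99–40 for Sofia.
Sofia beats every other option head-to-head.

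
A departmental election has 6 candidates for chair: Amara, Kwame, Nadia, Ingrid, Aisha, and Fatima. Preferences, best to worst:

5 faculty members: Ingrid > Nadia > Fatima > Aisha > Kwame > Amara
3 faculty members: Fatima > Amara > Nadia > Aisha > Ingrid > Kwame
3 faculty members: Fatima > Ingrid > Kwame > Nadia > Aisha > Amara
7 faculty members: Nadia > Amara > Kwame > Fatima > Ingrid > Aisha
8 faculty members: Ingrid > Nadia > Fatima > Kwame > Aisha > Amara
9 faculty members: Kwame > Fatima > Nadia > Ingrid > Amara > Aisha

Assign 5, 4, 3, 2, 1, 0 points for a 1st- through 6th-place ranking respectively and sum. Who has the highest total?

Nadia

Amara: 5·0 + 3·4 + 3·0 + 7·4 + 8·0 + 9·1 = 49
Kwame: 5·1 + 3·0 + 3·3 + 7·3 + 8·2 + 9·5 = 96
Nadia: 5·4 + 3·3 + 3·2 + 7·5 + 8·4 + 9·3 = 129
Ingrid: 5·5 + 3·1 + 3·4 + 7·1 + 8·5 + 9·2 = 105
Aisha: 5·2 + 3·2 + 3·1 + 7·0 + 8·1 + 9·0 = 27
Fatima: 5·3 + 3·5 + 3·5 + 7·2 + 8·3 + 9·4 = 119
Nadia has the highest Borda score (129).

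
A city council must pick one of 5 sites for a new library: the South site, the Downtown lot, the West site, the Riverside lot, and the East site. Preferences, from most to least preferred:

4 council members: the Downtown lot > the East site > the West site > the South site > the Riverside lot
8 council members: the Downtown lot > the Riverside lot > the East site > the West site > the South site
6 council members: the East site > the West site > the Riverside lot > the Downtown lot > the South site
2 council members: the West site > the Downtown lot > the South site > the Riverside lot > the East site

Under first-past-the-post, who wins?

First-place votes: the South site 0, the Downtown lot 12, the West site 2, the Riverside lot 0, the East site 6.
the Downtown lot has the most first-place votes.

the Downtown lot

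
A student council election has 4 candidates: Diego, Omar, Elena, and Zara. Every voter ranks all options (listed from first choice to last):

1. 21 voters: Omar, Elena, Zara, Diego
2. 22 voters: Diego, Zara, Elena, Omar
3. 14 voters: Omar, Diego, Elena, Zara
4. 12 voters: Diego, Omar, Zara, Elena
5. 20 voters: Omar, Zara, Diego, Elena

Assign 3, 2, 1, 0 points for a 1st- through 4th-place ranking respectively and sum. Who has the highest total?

Diego: 21·0 + 22·3 + 14·2 + 12·3 + 20·1 = 150
Omar: 21·3 + 22·0 + 14·3 + 12·2 + 20·3 = 189
Elena: 21·2 + 22·1 + 14·1 + 12·0 + 20·0 = 78
Zara: 21·1 + 22·2 + 14·0 + 12·1 + 20·2 = 117
Omar has the highest Borda score (189).

Omar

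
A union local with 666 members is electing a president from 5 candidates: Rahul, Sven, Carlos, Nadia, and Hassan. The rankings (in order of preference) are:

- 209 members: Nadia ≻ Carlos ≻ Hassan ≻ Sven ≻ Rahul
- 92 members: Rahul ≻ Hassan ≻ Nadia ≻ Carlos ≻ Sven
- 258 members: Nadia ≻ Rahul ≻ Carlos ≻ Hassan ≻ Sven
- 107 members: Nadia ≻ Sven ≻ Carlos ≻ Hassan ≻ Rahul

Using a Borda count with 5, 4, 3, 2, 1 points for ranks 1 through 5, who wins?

Nadia

Rahul: 209·1 + 92·5 + 258·4 + 107·1 = 1808
Sven: 209·2 + 92·1 + 258·1 + 107·4 = 1196
Carlos: 209·4 + 92·2 + 258·3 + 107·3 = 2115
Nadia: 209·5 + 92·3 + 258·5 + 107·5 = 3146
Hassan: 209·3 + 92·4 + 258·2 + 107·2 = 1725
Nadia has the highest Borda score (3146).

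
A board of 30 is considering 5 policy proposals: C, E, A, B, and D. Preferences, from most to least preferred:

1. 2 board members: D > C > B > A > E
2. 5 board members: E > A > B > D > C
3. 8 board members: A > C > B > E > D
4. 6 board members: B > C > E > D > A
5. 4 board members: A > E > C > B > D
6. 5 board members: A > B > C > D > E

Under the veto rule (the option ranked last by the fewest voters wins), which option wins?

Last-place votes: C 5, E 7, A 6, B 0, D 12.
B is ranked last by the fewest voters, so B wins.

B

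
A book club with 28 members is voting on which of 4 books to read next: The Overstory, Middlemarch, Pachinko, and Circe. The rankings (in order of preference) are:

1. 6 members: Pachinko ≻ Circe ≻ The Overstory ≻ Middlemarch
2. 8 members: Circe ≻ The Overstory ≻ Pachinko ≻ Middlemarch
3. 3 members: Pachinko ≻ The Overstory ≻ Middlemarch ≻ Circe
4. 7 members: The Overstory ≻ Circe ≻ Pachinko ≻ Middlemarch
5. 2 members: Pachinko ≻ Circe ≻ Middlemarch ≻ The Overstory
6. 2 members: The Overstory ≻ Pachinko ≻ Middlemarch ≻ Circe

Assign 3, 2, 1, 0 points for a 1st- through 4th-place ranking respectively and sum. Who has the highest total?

The Overstory: 6·1 + 8·2 + 3·2 + 7·3 + 2·0 + 2·3 = 55
Middlemarch: 6·0 + 8·0 + 3·1 + 7·0 + 2·1 + 2·1 = 7
Pachinko: 6·3 + 8·1 + 3·3 + 7·1 + 2·3 + 2·2 = 52
Circe: 6·2 + 8·3 + 3·0 + 7·2 + 2·2 + 2·0 = 54
The Overstory has the highest Borda score (55).

The Overstory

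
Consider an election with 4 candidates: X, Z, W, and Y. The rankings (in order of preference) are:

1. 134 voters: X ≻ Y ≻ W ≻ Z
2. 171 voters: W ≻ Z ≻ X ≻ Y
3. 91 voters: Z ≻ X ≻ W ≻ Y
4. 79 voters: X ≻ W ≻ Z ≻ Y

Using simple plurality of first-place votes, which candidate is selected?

First-place votes: X 213, Z 91, W 171, Y 0.
X has the most first-place votes.

X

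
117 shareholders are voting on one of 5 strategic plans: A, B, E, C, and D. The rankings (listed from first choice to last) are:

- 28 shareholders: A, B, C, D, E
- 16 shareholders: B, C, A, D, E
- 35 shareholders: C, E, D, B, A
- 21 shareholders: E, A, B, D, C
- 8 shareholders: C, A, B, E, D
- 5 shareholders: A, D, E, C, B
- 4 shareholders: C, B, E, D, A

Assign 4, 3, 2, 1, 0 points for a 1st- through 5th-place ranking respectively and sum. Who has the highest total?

A: 28·4 + 16·2 + 35·0 + 21·3 + 8·3 + 5·4 + 4·0 = 251
B: 28·3 + 16·4 + 35·1 + 21·2 + 8·2 + 5·0 + 4·3 = 253
E: 28·0 + 16·0 + 35·3 + 21·4 + 8·1 + 5·2 + 4·2 = 215
C: 28·2 + 16·3 + 35·4 + 21·0 + 8·4 + 5·1 + 4·4 = 297
D: 28·1 + 16·1 + 35·2 + 21·1 + 8·0 + 5·3 + 4·1 = 154
C has the highest Borda score (297).

C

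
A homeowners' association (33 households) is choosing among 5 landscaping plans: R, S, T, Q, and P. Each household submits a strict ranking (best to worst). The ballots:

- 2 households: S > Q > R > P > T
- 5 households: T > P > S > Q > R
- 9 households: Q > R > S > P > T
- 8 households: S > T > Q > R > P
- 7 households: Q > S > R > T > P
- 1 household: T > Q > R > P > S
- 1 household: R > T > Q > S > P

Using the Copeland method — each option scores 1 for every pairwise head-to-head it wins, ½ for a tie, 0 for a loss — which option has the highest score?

Q

R: beats T and P; loses to S and Q → score 2.
S: beats R, T, and P; loses to Q → score 3.
T: beats P; loses to R, S, and Q → score 1.
Q: beats R, S, T, and P → score 4.
P: loses to R, S, T, and Q → score 0.
Q has the best pairwise record.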